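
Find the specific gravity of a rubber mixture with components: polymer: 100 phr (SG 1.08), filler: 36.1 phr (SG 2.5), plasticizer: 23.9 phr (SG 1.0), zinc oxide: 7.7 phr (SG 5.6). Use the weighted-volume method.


Sum of weights = 167.7
Volume contributions:
  polymer: 100/1.08 = 92.5926
  filler: 36.1/2.5 = 14.4400
  plasticizer: 23.9/1.0 = 23.9000
  zinc oxide: 7.7/5.6 = 1.3750
Sum of volumes = 132.3076
SG = 167.7 / 132.3076 = 1.268

SG = 1.268


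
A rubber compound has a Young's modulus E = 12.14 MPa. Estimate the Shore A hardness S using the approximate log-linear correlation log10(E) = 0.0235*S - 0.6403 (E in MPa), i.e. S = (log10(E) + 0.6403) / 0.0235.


log10(E) = 0.0235*S - 0.6403  =>  S = (log10(E) + 0.6403) / 0.0235
log10(12.14) = 1.084219
S = (1.084219 + 0.6403) / 0.0235 = 1.724519 / 0.0235
S = 73.4

Shore A = 73.4


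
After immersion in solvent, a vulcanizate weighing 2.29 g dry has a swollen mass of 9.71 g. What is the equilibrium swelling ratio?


Q = W_swollen / W_dry
Q = 9.71 / 2.29
Q = 4.24

Q = 4.24


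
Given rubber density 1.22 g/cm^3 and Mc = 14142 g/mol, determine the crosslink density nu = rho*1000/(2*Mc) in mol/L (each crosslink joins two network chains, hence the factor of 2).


nu = rho * 1000 / (2 * Mc)
nu = 1.22 * 1000 / (2 * 14142)
nu = 1220.0 / 28284
nu = 0.0431 mol/L

0.0431 mol/L


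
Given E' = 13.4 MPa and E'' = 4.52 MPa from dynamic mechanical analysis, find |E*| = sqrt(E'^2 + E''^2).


|E*| = sqrt(E'^2 + E''^2)
= sqrt(13.4^2 + 4.52^2)
= sqrt(179.5600 + 20.4304)
= 14.142 MPa

14.142 MPa


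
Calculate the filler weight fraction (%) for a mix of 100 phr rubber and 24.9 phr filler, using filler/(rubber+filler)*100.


Filler % = filler / (rubber + filler) * 100
= 24.9 / (100 + 24.9) * 100
= 24.9 / 124.9 * 100
= 19.94%

19.94%


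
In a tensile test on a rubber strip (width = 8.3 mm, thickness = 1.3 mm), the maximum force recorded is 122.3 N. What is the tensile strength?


Area = width * thickness = 8.3 * 1.3 = 10.79 mm^2
TS = force / area = 122.3 / 10.79 = 11.33 MPa

11.33 MPa


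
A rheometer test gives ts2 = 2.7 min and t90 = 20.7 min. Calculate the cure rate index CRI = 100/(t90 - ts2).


CRI = 100 / (t90 - ts2)
= 100 / (20.7 - 2.7)
= 100 / 18.0
= 5.56 min^-1

5.56 min^-1


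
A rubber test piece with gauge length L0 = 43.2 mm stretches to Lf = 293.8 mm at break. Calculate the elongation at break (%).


Elongation = (Lf - L0) / L0 * 100
= (293.8 - 43.2) / 43.2 * 100
= 250.6 / 43.2 * 100
= 580.1%

580.1%


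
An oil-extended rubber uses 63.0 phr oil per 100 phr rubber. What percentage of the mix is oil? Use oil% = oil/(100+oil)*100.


Oil % = oil / (100 + oil) * 100
= 63.0 / (100 + 63.0) * 100
= 63.0 / 163.0 * 100
= 38.65%

38.65%


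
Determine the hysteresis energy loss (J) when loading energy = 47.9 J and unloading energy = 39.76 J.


Hysteresis loss = loading - unloading
= 47.9 - 39.76
= 8.14 J

8.14 J


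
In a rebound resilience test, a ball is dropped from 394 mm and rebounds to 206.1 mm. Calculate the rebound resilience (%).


Resilience = h_rebound / h_drop * 100
= 206.1 / 394 * 100
= 52.3%

52.3%


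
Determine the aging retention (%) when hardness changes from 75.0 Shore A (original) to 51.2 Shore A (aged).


Retention = aged / original * 100
= 51.2 / 75.0 * 100
= 68.3%

68.3%


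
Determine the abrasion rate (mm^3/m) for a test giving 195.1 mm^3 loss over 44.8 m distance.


Rate = volume_loss / distance
= 195.1 / 44.8
= 4.355 mm^3/m

4.355 mm^3/m


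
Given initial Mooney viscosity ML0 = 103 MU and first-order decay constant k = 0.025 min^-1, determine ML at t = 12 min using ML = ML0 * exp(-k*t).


ML = ML0 * exp(-k * t)
ML = 103 * exp(-0.025 * 12)
ML = 103 * 0.7408
ML = 76.3 MU

76.3 MU


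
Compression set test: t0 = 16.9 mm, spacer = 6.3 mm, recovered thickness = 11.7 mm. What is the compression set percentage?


CS = (t0 - recovered) / (t0 - ts) * 100
= (16.9 - 11.7) / (16.9 - 6.3) * 100
= 5.2 / 10.6 * 100
= 49.1%

49.1%


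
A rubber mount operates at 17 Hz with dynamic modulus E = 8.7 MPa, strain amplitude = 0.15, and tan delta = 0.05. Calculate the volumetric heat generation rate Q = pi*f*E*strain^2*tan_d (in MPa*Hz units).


Q = pi * f * E * strain^2 * tan_d
= pi * 17 * 8.7 * 0.15^2 * 0.05
= pi * 17 * 8.7 * 0.0225 * 0.05
= 0.5227

Q = 0.5227


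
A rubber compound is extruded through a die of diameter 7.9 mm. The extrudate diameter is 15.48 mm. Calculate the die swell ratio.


Die swell ratio = D_extrudate / D_die
= 15.48 / 7.9
= 1.959

Die swell = 1.959


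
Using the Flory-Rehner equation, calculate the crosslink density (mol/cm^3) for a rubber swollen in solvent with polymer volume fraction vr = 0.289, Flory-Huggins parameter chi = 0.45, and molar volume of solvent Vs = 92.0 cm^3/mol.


ln(1 - vr) = ln(1 - 0.289) = -0.3411
Numerator = -((-0.3411) + 0.289 + 0.45 * 0.289^2) = 0.0145
Denominator = 92.0 * (0.289^(1/3) - 0.289/2) = 47.5317
nu = 0.0145 / 47.5317 = 3.0503e-04 mol/cm^3

3.0503e-04 mol/cm^3


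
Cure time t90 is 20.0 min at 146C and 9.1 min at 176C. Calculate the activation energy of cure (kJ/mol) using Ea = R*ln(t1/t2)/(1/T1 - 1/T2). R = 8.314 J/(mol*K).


T1 = 419.15 K, T2 = 449.15 K
1/T1 - 1/T2 = 1.5935e-04
ln(t1/t2) = ln(20.0/9.1) = 0.7875
Ea = 8.314 * 0.7875 / 1.5935e-04 = 41084.4013 J/mol
Ea = 41.08 kJ/mol

41.08 kJ/mol


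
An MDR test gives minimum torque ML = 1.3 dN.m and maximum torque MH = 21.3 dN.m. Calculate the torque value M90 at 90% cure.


M90 = ML + 0.9 * (MH - ML)
M90 = 1.3 + 0.9 * (21.3 - 1.3)
M90 = 1.3 + 0.9 * 20.0
M90 = 19.3 dN.m

19.3 dN.m


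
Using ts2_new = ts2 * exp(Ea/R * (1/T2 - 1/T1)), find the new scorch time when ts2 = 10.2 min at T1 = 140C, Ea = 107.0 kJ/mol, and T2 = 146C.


Convert temperatures: T1 = 140 + 273.15 = 413.15 K, T2 = 146 + 273.15 = 419.15 K
ts2_new = 10.2 * exp(107000 / 8.314 * (1/419.15 - 1/413.15))
1/T2 - 1/T1 = -3.4648e-05
ts2_new = 6.53 min

6.53 min


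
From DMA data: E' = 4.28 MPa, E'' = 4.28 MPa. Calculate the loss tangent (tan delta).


tan delta = E'' / E'
= 4.28 / 4.28
= 1.0

tan delta = 1.0


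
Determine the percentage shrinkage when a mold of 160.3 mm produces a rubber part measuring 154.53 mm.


Shrinkage = (mold - part) / mold * 100
= (160.3 - 154.53) / 160.3 * 100
= 5.77 / 160.3 * 100
= 3.6%

3.6%


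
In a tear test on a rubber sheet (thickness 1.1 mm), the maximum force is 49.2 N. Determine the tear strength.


Tear strength = force / thickness
= 49.2 / 1.1
= 44.73 N/mm

44.73 N/mm


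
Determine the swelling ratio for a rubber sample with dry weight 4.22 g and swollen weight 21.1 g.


Q = W_swollen / W_dry
Q = 21.1 / 4.22
Q = 5.0

Q = 5.0


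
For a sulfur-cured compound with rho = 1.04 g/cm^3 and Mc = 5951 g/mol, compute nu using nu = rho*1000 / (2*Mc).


nu = rho * 1000 / (2 * Mc)
nu = 1.04 * 1000 / (2 * 5951)
nu = 1040.0 / 11902
nu = 0.0874 mol/L

0.0874 mol/L


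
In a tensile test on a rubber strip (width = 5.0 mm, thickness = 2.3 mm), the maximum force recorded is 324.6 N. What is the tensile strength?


Area = width * thickness = 5.0 * 2.3 = 11.5 mm^2
TS = force / area = 324.6 / 11.5 = 28.23 MPa

28.23 MPa


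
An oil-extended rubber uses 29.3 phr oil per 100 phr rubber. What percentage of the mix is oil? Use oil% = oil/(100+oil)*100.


Oil % = oil / (100 + oil) * 100
= 29.3 / (100 + 29.3) * 100
= 29.3 / 129.3 * 100
= 22.66%

22.66%


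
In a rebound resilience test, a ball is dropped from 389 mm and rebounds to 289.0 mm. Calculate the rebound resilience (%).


Resilience = h_rebound / h_drop * 100
= 289.0 / 389 * 100
= 74.3%

74.3%


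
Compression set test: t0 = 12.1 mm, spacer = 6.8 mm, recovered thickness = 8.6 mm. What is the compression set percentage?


CS = (t0 - recovered) / (t0 - ts) * 100
= (12.1 - 8.6) / (12.1 - 6.8) * 100
= 3.5 / 5.3 * 100
= 66.0%

66.0%


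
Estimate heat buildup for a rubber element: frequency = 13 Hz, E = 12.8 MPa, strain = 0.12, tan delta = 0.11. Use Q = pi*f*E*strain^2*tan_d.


Q = pi * f * E * strain^2 * tan_d
= pi * 13 * 12.8 * 0.12^2 * 0.11
= pi * 13 * 12.8 * 0.0144 * 0.11
= 0.8281

Q = 0.8281


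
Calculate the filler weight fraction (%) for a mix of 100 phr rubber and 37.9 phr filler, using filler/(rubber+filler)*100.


Filler % = filler / (rubber + filler) * 100
= 37.9 / (100 + 37.9) * 100
= 37.9 / 137.9 * 100
= 27.48%

27.48%


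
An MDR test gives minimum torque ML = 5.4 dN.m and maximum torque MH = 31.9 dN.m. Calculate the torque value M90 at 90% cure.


M90 = ML + 0.9 * (MH - ML)
M90 = 5.4 + 0.9 * (31.9 - 5.4)
M90 = 5.4 + 0.9 * 26.5
M90 = 29.25 dN.m

29.25 dN.m


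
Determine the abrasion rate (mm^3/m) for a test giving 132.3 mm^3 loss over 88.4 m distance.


Rate = volume_loss / distance
= 132.3 / 88.4
= 1.497 mm^3/m

1.497 mm^3/m


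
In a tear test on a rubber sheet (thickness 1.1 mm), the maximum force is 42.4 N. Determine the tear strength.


Tear strength = force / thickness
= 42.4 / 1.1
= 38.55 N/mm

38.55 N/mm


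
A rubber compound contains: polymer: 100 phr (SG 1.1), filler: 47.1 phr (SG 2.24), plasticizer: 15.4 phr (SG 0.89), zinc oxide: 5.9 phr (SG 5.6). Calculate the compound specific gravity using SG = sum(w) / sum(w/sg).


Sum of weights = 168.4
Volume contributions:
  polymer: 100/1.1 = 90.9091
  filler: 47.1/2.24 = 21.0268
  plasticizer: 15.4/0.89 = 17.3034
  zinc oxide: 5.9/5.6 = 1.0536
Sum of volumes = 130.2928
SG = 168.4 / 130.2928 = 1.292

SG = 1.292


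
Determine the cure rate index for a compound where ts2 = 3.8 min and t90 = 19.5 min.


CRI = 100 / (t90 - ts2)
= 100 / (19.5 - 3.8)
= 100 / 15.7
= 6.37 min^-1

6.37 min^-1


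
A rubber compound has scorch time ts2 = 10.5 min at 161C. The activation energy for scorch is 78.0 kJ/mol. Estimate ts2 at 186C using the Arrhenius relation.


Convert temperatures: T1 = 161 + 273.15 = 434.15 K, T2 = 186 + 273.15 = 459.15 K
ts2_new = 10.5 * exp(78000 / 8.314 * (1/459.15 - 1/434.15))
1/T2 - 1/T1 = -1.2541e-04
ts2_new = 3.24 min

3.24 min


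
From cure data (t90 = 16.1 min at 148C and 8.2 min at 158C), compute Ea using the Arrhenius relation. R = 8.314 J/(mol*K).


T1 = 421.15 K, T2 = 431.15 K
1/T1 - 1/T2 = 5.5073e-05
ln(t1/t2) = ln(16.1/8.2) = 0.6747
Ea = 8.314 * 0.6747 / 5.5073e-05 = 101853.5912 J/mol
Ea = 101.85 kJ/mol

101.85 kJ/mol


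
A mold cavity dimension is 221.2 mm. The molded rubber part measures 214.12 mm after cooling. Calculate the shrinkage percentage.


Shrinkage = (mold - part) / mold * 100
= (221.2 - 214.12) / 221.2 * 100
= 7.08 / 221.2 * 100
= 3.2%

3.2%


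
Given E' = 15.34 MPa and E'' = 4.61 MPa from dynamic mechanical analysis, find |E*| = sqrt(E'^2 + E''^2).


|E*| = sqrt(E'^2 + E''^2)
= sqrt(15.34^2 + 4.61^2)
= sqrt(235.3156 + 21.2521)
= 16.018 MPa

16.018 MPa


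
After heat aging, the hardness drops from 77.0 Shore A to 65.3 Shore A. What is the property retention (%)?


Retention = aged / original * 100
= 65.3 / 77.0 * 100
= 84.8%

84.8%


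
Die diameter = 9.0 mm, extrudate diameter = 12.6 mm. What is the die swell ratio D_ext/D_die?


Die swell ratio = D_extrudate / D_die
= 12.6 / 9.0
= 1.4

Die swell = 1.4


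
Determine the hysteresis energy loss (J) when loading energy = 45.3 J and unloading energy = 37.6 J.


Hysteresis loss = loading - unloading
= 45.3 - 37.6
= 7.7 J

7.7 J


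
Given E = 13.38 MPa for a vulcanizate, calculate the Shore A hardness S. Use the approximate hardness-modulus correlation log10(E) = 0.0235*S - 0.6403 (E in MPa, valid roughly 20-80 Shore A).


log10(E) = 0.0235*S - 0.6403  =>  S = (log10(E) + 0.6403) / 0.0235
log10(13.38) = 1.126456
S = (1.126456 + 0.6403) / 0.0235 = 1.766756 / 0.0235
S = 75.2

Shore A = 75.2


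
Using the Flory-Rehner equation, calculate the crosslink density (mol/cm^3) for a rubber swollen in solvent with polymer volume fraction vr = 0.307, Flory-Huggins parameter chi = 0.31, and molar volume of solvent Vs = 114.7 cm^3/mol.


ln(1 - vr) = ln(1 - 0.307) = -0.3667
Numerator = -((-0.3667) + 0.307 + 0.31 * 0.307^2) = 0.0305
Denominator = 114.7 * (0.307^(1/3) - 0.307/2) = 59.7701
nu = 0.0305 / 59.7701 = 5.1042e-04 mol/cm^3

5.1042e-04 mol/cm^3


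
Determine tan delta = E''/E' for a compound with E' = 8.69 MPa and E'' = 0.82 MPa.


tan delta = E'' / E'
= 0.82 / 8.69
= 0.0944

tan delta = 0.0944


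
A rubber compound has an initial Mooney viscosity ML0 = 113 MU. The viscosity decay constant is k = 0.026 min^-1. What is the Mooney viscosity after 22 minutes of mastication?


ML = ML0 * exp(-k * t)
ML = 113 * exp(-0.026 * 22)
ML = 113 * 0.5644
ML = 63.78 MU

63.78 MU


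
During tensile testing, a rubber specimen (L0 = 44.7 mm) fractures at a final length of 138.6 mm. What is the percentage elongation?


Elongation = (Lf - L0) / L0 * 100
= (138.6 - 44.7) / 44.7 * 100
= 93.9 / 44.7 * 100
= 210.1%

210.1%


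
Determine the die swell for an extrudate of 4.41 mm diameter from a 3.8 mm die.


Die swell ratio = D_extrudate / D_die
= 4.41 / 3.8
= 1.161

Die swell = 1.161


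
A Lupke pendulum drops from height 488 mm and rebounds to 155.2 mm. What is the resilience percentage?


Resilience = h_rebound / h_drop * 100
= 155.2 / 488 * 100
= 31.8%

31.8%


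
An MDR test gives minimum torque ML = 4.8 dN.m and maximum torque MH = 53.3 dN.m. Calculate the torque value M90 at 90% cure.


M90 = ML + 0.9 * (MH - ML)
M90 = 4.8 + 0.9 * (53.3 - 4.8)
M90 = 4.8 + 0.9 * 48.5
M90 = 48.45 dN.m

48.45 dN.m


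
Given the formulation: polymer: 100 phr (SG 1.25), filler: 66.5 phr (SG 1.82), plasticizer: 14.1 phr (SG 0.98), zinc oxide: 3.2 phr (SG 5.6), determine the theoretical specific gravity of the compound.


Sum of weights = 183.8
Volume contributions:
  polymer: 100/1.25 = 80.0000
  filler: 66.5/1.82 = 36.5385
  plasticizer: 14.1/0.98 = 14.3878
  zinc oxide: 3.2/5.6 = 0.5714
Sum of volumes = 131.4976
SG = 183.8 / 131.4976 = 1.398

SG = 1.398


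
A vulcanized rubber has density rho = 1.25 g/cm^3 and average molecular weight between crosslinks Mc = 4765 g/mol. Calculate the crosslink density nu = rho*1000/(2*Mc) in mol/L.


nu = rho * 1000 / (2 * Mc)
nu = 1.25 * 1000 / (2 * 4765)
nu = 1250.0 / 9530
nu = 0.1312 mol/L

0.1312 mol/L


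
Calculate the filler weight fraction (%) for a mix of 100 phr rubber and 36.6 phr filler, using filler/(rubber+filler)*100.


Filler % = filler / (rubber + filler) * 100
= 36.6 / (100 + 36.6) * 100
= 36.6 / 136.6 * 100
= 26.79%

26.79%


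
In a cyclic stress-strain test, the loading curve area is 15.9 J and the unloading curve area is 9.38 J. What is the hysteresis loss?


Hysteresis loss = loading - unloading
= 15.9 - 9.38
= 6.52 J

6.52 J


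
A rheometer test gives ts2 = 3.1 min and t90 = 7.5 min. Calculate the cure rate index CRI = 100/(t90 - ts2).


CRI = 100 / (t90 - ts2)
= 100 / (7.5 - 3.1)
= 100 / 4.4
= 22.73 min^-1

22.73 min^-1


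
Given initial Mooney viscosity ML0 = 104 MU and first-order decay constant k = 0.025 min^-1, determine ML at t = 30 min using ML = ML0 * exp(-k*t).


ML = ML0 * exp(-k * t)
ML = 104 * exp(-0.025 * 30)
ML = 104 * 0.4724
ML = 49.13 MU

49.13 MU


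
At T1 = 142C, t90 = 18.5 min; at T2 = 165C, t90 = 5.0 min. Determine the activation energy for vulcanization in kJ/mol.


T1 = 415.15 K, T2 = 438.15 K
1/T1 - 1/T2 = 1.2644e-04
ln(t1/t2) = ln(18.5/5.0) = 1.3083
Ea = 8.314 * 1.3083 / 1.2644e-04 = 86025.7125 J/mol
Ea = 86.03 kJ/mol

86.03 kJ/mol


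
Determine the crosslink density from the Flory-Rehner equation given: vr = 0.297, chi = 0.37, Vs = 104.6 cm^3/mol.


ln(1 - vr) = ln(1 - 0.297) = -0.3524
Numerator = -((-0.3524) + 0.297 + 0.37 * 0.297^2) = 0.0228
Denominator = 104.6 * (0.297^(1/3) - 0.297/2) = 54.2554
nu = 0.0228 / 54.2554 = 4.1952e-04 mol/cm^3

4.1952e-04 mol/cm^3


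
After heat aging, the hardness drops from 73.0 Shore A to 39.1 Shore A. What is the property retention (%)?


Retention = aged / original * 100
= 39.1 / 73.0 * 100
= 53.6%

53.6%


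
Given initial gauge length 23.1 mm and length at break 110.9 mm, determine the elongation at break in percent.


Elongation = (Lf - L0) / L0 * 100
= (110.9 - 23.1) / 23.1 * 100
= 87.8 / 23.1 * 100
= 380.1%

380.1%


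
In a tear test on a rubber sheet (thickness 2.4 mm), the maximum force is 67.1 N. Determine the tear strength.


Tear strength = force / thickness
= 67.1 / 2.4
= 27.96 N/mm

27.96 N/mm


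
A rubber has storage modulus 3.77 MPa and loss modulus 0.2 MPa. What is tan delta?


tan delta = E'' / E'
= 0.2 / 3.77
= 0.0531

tan delta = 0.0531


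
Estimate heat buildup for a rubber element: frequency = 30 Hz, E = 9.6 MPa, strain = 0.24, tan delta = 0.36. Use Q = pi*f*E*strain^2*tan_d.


Q = pi * f * E * strain^2 * tan_d
= pi * 30 * 9.6 * 0.24^2 * 0.36
= pi * 30 * 9.6 * 0.0576 * 0.36
= 18.7615

Q = 18.7615


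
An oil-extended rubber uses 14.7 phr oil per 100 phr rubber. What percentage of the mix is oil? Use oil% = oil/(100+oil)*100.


Oil % = oil / (100 + oil) * 100
= 14.7 / (100 + 14.7) * 100
= 14.7 / 114.7 * 100
= 12.82%

12.82%


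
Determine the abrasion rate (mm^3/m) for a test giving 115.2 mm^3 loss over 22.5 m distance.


Rate = volume_loss / distance
= 115.2 / 22.5
= 5.12 mm^3/m

5.12 mm^3/m


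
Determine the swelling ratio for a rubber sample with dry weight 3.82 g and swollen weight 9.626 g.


Q = W_swollen / W_dry
Q = 9.626 / 3.82
Q = 2.52

Q = 2.52


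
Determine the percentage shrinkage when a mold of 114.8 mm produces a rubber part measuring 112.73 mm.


Shrinkage = (mold - part) / mold * 100
= (114.8 - 112.73) / 114.8 * 100
= 2.07 / 114.8 * 100
= 1.8%

1.8%


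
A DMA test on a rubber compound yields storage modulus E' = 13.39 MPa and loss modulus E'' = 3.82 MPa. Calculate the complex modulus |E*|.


|E*| = sqrt(E'^2 + E''^2)
= sqrt(13.39^2 + 3.82^2)
= sqrt(179.2921 + 14.5924)
= 13.924 MPa

13.924 MPa


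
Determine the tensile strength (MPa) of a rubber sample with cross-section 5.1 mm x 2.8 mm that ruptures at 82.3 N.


Area = width * thickness = 5.1 * 2.8 = 14.28 mm^2
TS = force / area = 82.3 / 14.28 = 5.76 MPa

5.76 MPa


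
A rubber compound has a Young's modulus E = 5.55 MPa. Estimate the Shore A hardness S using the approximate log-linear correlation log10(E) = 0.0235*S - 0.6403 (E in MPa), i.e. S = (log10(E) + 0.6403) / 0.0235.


log10(E) = 0.0235*S - 0.6403  =>  S = (log10(E) + 0.6403) / 0.0235
log10(5.55) = 0.744293
S = (0.744293 + 0.6403) / 0.0235 = 1.384593 / 0.0235
S = 58.9

Shore A = 58.9


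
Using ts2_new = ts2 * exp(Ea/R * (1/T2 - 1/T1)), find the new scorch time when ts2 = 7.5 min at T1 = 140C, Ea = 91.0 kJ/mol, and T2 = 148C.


Convert temperatures: T1 = 140 + 273.15 = 413.15 K, T2 = 148 + 273.15 = 421.15 K
ts2_new = 7.5 * exp(91000 / 8.314 * (1/421.15 - 1/413.15))
1/T2 - 1/T1 = -4.5978e-05
ts2_new = 4.53 min

4.53 min


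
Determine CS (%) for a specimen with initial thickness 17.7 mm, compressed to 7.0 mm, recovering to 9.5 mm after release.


CS = (t0 - recovered) / (t0 - ts) * 100
= (17.7 - 9.5) / (17.7 - 7.0) * 100
= 8.2 / 10.7 * 100
= 76.6%

76.6%


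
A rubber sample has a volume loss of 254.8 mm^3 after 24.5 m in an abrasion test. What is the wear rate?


Rate = volume_loss / distance
= 254.8 / 24.5
= 10.4 mm^3/m

10.4 mm^3/m


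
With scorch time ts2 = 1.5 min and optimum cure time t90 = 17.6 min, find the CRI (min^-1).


CRI = 100 / (t90 - ts2)
= 100 / (17.6 - 1.5)
= 100 / 16.1
= 6.21 min^-1

6.21 min^-1


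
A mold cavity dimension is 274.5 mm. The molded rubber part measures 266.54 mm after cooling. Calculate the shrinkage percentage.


Shrinkage = (mold - part) / mold * 100
= (274.5 - 266.54) / 274.5 * 100
= 7.96 / 274.5 * 100
= 2.9%

2.9%


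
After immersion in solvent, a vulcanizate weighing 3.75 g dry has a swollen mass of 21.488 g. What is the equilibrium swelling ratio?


Q = W_swollen / W_dry
Q = 21.488 / 3.75
Q = 5.73

Q = 5.73


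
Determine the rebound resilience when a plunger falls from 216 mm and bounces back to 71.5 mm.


Resilience = h_rebound / h_drop * 100
= 71.5 / 216 * 100
= 33.1%

33.1%


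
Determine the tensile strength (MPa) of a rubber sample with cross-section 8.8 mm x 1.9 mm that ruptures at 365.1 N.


Area = width * thickness = 8.8 * 1.9 = 16.72 mm^2
TS = force / area = 365.1 / 16.72 = 21.84 MPa

21.84 MPa


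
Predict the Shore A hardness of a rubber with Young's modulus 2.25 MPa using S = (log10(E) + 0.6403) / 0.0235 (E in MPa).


log10(E) = 0.0235*S - 0.6403  =>  S = (log10(E) + 0.6403) / 0.0235
log10(2.25) = 0.352183
S = (0.352183 + 0.6403) / 0.0235 = 0.992483 / 0.0235
S = 42.2

Shore A = 42.2


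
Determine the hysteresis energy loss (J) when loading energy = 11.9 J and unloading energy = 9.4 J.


Hysteresis loss = loading - unloading
= 11.9 - 9.4
= 2.5 J

2.5 J


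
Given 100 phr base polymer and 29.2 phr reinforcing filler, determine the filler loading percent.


Filler % = filler / (rubber + filler) * 100
= 29.2 / (100 + 29.2) * 100
= 29.2 / 129.2 * 100
= 22.6%

22.6%


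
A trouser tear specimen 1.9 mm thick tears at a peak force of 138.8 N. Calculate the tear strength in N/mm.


Tear strength = force / thickness
= 138.8 / 1.9
= 73.05 N/mm

73.05 N/mm


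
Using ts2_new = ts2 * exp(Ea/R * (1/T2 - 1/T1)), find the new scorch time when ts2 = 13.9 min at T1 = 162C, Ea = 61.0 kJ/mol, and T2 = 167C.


Convert temperatures: T1 = 162 + 273.15 = 435.15 K, T2 = 167 + 273.15 = 440.15 K
ts2_new = 13.9 * exp(61000 / 8.314 * (1/440.15 - 1/435.15))
1/T2 - 1/T1 = -2.6105e-05
ts2_new = 11.48 min

11.48 min


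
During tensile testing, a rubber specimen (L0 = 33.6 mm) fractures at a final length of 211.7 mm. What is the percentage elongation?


Elongation = (Lf - L0) / L0 * 100
= (211.7 - 33.6) / 33.6 * 100
= 178.1 / 33.6 * 100
= 530.1%

530.1%


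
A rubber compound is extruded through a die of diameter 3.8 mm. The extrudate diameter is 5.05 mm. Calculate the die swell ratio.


Die swell ratio = D_extrudate / D_die
= 5.05 / 3.8
= 1.329

Die swell = 1.329


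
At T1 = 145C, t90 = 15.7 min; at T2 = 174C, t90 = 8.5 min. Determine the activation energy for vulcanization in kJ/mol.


T1 = 418.15 K, T2 = 447.15 K
1/T1 - 1/T2 = 1.5510e-04
ln(t1/t2) = ln(15.7/8.5) = 0.6136
Ea = 8.314 * 0.6136 / 1.5510e-04 = 32891.1343 J/mol
Ea = 32.89 kJ/mol

32.89 kJ/mol


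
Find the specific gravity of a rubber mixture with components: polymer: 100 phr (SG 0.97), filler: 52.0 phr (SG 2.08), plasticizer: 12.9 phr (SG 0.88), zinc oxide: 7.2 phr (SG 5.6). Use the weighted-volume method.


Sum of weights = 172.1
Volume contributions:
  polymer: 100/0.97 = 103.0928
  filler: 52.0/2.08 = 25.0000
  plasticizer: 12.9/0.88 = 14.6591
  zinc oxide: 7.2/5.6 = 1.2857
Sum of volumes = 144.0376
SG = 172.1 / 144.0376 = 1.195

SG = 1.195


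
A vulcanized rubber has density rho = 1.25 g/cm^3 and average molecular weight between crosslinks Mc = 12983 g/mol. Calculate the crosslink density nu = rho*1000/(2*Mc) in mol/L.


nu = rho * 1000 / (2 * Mc)
nu = 1.25 * 1000 / (2 * 12983)
nu = 1250.0 / 25966
nu = 0.0481 mol/L

0.0481 mol/L


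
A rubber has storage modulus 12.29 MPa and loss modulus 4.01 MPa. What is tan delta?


tan delta = E'' / E'
= 4.01 / 12.29
= 0.3263

tan delta = 0.3263


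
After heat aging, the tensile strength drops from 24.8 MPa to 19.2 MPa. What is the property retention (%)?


Retention = aged / original * 100
= 19.2 / 24.8 * 100
= 77.4%

77.4%


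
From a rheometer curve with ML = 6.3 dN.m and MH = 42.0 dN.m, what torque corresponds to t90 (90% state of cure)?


M90 = ML + 0.9 * (MH - ML)
M90 = 6.3 + 0.9 * (42.0 - 6.3)
M90 = 6.3 + 0.9 * 35.7
M90 = 38.43 dN.m

38.43 dN.m


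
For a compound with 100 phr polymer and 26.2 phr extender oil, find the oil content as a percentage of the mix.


Oil % = oil / (100 + oil) * 100
= 26.2 / (100 + 26.2) * 100
= 26.2 / 126.2 * 100
= 20.76%

20.76%


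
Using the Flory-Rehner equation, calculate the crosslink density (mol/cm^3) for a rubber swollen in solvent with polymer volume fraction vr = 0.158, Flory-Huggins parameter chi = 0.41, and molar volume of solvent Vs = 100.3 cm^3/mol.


ln(1 - vr) = ln(1 - 0.158) = -0.1720
Numerator = -((-0.1720) + 0.158 + 0.41 * 0.158^2) = 0.0037
Denominator = 100.3 * (0.158^(1/3) - 0.158/2) = 46.2997
nu = 0.0037 / 46.2997 = 8.0779e-05 mol/cm^3

8.0779e-05 mol/cm^3


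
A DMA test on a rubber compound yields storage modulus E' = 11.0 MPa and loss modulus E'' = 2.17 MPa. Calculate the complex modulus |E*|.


|E*| = sqrt(E'^2 + E''^2)
= sqrt(11.0^2 + 2.17^2)
= sqrt(121.0000 + 4.7089)
= 11.212 MPa

11.212 MPa


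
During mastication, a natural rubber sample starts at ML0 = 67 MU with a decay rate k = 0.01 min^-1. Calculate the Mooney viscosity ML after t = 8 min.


ML = ML0 * exp(-k * t)
ML = 67 * exp(-0.01 * 8)
ML = 67 * 0.9231
ML = 61.85 MU

61.85 MU


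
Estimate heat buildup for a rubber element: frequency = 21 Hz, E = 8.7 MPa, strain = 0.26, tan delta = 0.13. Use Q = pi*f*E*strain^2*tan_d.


Q = pi * f * E * strain^2 * tan_d
= pi * 21 * 8.7 * 0.26^2 * 0.13
= pi * 21 * 8.7 * 0.0676 * 0.13
= 5.0440

Q = 5.0440


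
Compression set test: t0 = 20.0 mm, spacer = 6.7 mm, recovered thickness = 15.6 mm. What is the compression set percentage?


CS = (t0 - recovered) / (t0 - ts) * 100
= (20.0 - 15.6) / (20.0 - 6.7) * 100
= 4.4 / 13.3 * 100
= 33.1%

33.1%


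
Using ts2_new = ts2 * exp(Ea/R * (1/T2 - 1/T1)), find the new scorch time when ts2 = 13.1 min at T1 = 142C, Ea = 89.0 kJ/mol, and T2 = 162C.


Convert temperatures: T1 = 142 + 273.15 = 415.15 K, T2 = 162 + 273.15 = 435.15 K
ts2_new = 13.1 * exp(89000 / 8.314 * (1/435.15 - 1/415.15))
1/T2 - 1/T1 = -1.1071e-04
ts2_new = 4.0 min

4.0 min


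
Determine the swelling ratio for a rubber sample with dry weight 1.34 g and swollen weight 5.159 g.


Q = W_swollen / W_dry
Q = 5.159 / 1.34
Q = 3.85

Q = 3.85


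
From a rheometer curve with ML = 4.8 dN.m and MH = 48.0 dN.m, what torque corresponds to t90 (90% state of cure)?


M90 = ML + 0.9 * (MH - ML)
M90 = 4.8 + 0.9 * (48.0 - 4.8)
M90 = 4.8 + 0.9 * 43.2
M90 = 43.68 dN.m

43.68 dN.m


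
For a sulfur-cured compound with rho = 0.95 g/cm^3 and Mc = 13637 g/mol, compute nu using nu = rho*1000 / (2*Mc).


nu = rho * 1000 / (2 * Mc)
nu = 0.95 * 1000 / (2 * 13637)
nu = 950.0 / 27274
nu = 0.0348 mol/L

0.0348 mol/L


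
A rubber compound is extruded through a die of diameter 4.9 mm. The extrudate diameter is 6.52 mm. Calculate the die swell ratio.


Die swell ratio = D_extrudate / D_die
= 6.52 / 4.9
= 1.331

Die swell = 1.331


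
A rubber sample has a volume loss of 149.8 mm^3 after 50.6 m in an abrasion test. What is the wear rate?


Rate = volume_loss / distance
= 149.8 / 50.6
= 2.96 mm^3/m

2.96 mm^3/m


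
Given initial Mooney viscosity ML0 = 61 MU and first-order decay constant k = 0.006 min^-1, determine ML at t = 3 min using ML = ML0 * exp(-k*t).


ML = ML0 * exp(-k * t)
ML = 61 * exp(-0.006 * 3)
ML = 61 * 0.9822
ML = 59.91 MU

59.91 MU


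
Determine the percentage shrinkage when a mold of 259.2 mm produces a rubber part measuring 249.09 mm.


Shrinkage = (mold - part) / mold * 100
= (259.2 - 249.09) / 259.2 * 100
= 10.11 / 259.2 * 100
= 3.9%

3.9%


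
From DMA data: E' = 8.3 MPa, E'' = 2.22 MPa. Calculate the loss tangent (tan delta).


tan delta = E'' / E'
= 2.22 / 8.3
= 0.2675

tan delta = 0.2675


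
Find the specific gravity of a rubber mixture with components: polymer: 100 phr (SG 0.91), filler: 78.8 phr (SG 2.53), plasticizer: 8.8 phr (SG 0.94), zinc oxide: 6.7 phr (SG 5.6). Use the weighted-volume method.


Sum of weights = 194.3
Volume contributions:
  polymer: 100/0.91 = 109.8901
  filler: 78.8/2.53 = 31.1462
  plasticizer: 8.8/0.94 = 9.3617
  zinc oxide: 6.7/5.6 = 1.1964
Sum of volumes = 151.5945
SG = 194.3 / 151.5945 = 1.282

SG = 1.282


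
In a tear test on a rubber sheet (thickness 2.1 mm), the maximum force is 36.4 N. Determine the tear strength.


Tear strength = force / thickness
= 36.4 / 2.1
= 17.33 N/mm

17.33 N/mm


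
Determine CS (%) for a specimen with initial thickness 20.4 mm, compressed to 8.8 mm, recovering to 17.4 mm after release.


CS = (t0 - recovered) / (t0 - ts) * 100
= (20.4 - 17.4) / (20.4 - 8.8) * 100
= 3.0 / 11.6 * 100
= 25.9%

25.9%


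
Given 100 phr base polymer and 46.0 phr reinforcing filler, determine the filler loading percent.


Filler % = filler / (rubber + filler) * 100
= 46.0 / (100 + 46.0) * 100
= 46.0 / 146.0 * 100
= 31.51%

31.51%


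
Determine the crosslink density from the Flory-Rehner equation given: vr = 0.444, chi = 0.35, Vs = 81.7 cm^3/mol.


ln(1 - vr) = ln(1 - 0.444) = -0.5870
Numerator = -((-0.5870) + 0.444 + 0.35 * 0.444^2) = 0.0740
Denominator = 81.7 * (0.444^(1/3) - 0.444/2) = 44.1906
nu = 0.0740 / 44.1906 = 0.0017 mol/cm^3

0.0017 mol/cm^3


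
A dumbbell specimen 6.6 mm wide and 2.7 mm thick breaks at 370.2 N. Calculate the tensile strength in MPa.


Area = width * thickness = 6.6 * 2.7 = 17.82 mm^2
TS = force / area = 370.2 / 17.82 = 20.77 MPa

20.77 MPa


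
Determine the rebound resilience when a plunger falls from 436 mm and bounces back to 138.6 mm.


Resilience = h_rebound / h_drop * 100
= 138.6 / 436 * 100
= 31.8%

31.8%


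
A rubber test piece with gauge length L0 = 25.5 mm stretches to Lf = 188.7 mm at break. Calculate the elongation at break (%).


Elongation = (Lf - L0) / L0 * 100
= (188.7 - 25.5) / 25.5 * 100
= 163.2 / 25.5 * 100
= 640.0%

640.0%


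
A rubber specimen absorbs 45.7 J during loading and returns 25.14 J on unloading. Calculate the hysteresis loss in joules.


Hysteresis loss = loading - unloading
= 45.7 - 25.14
= 20.56 J

20.56 J


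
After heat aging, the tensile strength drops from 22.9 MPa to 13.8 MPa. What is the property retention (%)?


Retention = aged / original * 100
= 13.8 / 22.9 * 100
= 60.3%

60.3%


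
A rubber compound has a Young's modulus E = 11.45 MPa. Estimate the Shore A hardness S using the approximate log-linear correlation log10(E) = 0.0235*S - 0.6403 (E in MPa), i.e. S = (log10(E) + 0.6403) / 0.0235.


log10(E) = 0.0235*S - 0.6403  =>  S = (log10(E) + 0.6403) / 0.0235
log10(11.45) = 1.058805
S = (1.058805 + 0.6403) / 0.0235 = 1.699105 / 0.0235
S = 72.3

Shore A = 72.3


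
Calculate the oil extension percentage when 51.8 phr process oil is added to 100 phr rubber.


Oil % = oil / (100 + oil) * 100
= 51.8 / (100 + 51.8) * 100
= 51.8 / 151.8 * 100
= 34.12%

34.12%


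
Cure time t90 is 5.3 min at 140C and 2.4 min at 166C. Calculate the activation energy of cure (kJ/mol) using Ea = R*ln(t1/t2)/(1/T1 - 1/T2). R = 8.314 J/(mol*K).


T1 = 413.15 K, T2 = 439.15 K
1/T1 - 1/T2 = 1.4330e-04
ln(t1/t2) = ln(5.3/2.4) = 0.7922
Ea = 8.314 * 0.7922 / 1.4330e-04 = 45963.4936 J/mol
Ea = 45.96 kJ/mol

45.96 kJ/mol


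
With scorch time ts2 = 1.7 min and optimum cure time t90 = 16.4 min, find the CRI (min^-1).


CRI = 100 / (t90 - ts2)
= 100 / (16.4 - 1.7)
= 100 / 14.7
= 6.8 min^-1

6.8 min^-1


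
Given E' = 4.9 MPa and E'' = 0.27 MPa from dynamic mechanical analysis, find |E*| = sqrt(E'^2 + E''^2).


|E*| = sqrt(E'^2 + E''^2)
= sqrt(4.9^2 + 0.27^2)
= sqrt(24.0100 + 0.0729)
= 4.907 MPa

4.907 MPa


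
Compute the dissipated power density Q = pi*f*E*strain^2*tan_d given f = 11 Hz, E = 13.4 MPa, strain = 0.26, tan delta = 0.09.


Q = pi * f * E * strain^2 * tan_d
= pi * 11 * 13.4 * 0.26^2 * 0.09
= pi * 11 * 13.4 * 0.0676 * 0.09
= 2.8173

Q = 2.8173


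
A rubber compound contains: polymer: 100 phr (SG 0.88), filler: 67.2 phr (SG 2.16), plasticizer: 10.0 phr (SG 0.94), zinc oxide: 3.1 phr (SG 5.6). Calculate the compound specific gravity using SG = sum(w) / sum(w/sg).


Sum of weights = 180.3
Volume contributions:
  polymer: 100/0.88 = 113.6364
  filler: 67.2/2.16 = 31.1111
  plasticizer: 10.0/0.94 = 10.6383
  zinc oxide: 3.1/5.6 = 0.5536
Sum of volumes = 155.9393
SG = 180.3 / 155.9393 = 1.156

SG = 1.156


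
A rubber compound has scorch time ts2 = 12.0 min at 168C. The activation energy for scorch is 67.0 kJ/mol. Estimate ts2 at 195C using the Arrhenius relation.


Convert temperatures: T1 = 168 + 273.15 = 441.15 K, T2 = 195 + 273.15 = 468.15 K
ts2_new = 12.0 * exp(67000 / 8.314 * (1/468.15 - 1/441.15))
1/T2 - 1/T1 = -1.3074e-04
ts2_new = 4.18 min

4.18 min


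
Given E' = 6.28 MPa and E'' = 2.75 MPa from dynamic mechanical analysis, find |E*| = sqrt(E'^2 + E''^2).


|E*| = sqrt(E'^2 + E''^2)
= sqrt(6.28^2 + 2.75^2)
= sqrt(39.4384 + 7.5625)
= 6.856 MPa

6.856 MPa


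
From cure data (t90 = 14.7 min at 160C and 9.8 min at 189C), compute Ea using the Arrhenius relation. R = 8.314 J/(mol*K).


T1 = 433.15 K, T2 = 462.15 K
1/T1 - 1/T2 = 1.4487e-04
ln(t1/t2) = ln(14.7/9.8) = 0.4055
Ea = 8.314 * 0.4055 / 1.4487e-04 = 23269.4858 J/mol
Ea = 23.27 kJ/mol

23.27 kJ/mol


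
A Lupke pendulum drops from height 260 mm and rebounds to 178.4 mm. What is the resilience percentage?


Resilience = h_rebound / h_drop * 100
= 178.4 / 260 * 100
= 68.6%

68.6%


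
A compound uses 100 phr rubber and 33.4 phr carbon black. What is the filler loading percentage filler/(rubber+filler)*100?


Filler % = filler / (rubber + filler) * 100
= 33.4 / (100 + 33.4) * 100
= 33.4 / 133.4 * 100
= 25.04%

25.04%


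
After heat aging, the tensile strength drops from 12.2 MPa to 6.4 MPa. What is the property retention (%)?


Retention = aged / original * 100
= 6.4 / 12.2 * 100
= 52.5%

52.5%


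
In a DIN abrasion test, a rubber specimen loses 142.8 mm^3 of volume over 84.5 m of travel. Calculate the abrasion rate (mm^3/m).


Rate = volume_loss / distance
= 142.8 / 84.5
= 1.69 mm^3/m

1.69 mm^3/m


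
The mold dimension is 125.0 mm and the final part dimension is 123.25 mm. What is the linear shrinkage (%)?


Shrinkage = (mold - part) / mold * 100
= (125.0 - 123.25) / 125.0 * 100
= 1.75 / 125.0 * 100
= 1.4%

1.4%


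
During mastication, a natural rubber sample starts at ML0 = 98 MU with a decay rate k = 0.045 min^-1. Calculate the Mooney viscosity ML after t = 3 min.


ML = ML0 * exp(-k * t)
ML = 98 * exp(-0.045 * 3)
ML = 98 * 0.8737
ML = 85.62 MU

85.62 MU


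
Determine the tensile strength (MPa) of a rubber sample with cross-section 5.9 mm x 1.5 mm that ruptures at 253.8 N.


Area = width * thickness = 5.9 * 1.5 = 8.85 mm^2
TS = force / area = 253.8 / 8.85 = 28.68 MPa

28.68 MPa


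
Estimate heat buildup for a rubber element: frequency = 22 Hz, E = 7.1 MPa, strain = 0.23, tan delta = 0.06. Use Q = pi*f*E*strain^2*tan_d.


Q = pi * f * E * strain^2 * tan_d
= pi * 22 * 7.1 * 0.23^2 * 0.06
= pi * 22 * 7.1 * 0.0529 * 0.06
= 1.5575

Q = 1.5575


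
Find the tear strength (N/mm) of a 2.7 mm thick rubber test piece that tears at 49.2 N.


Tear strength = force / thickness
= 49.2 / 2.7
= 18.22 N/mm

18.22 N/mm


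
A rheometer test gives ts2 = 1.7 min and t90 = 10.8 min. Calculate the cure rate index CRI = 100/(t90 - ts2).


CRI = 100 / (t90 - ts2)
= 100 / (10.8 - 1.7)
= 100 / 9.1
= 10.99 min^-1

10.99 min^-1


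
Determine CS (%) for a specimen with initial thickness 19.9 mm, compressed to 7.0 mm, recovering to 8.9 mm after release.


CS = (t0 - recovered) / (t0 - ts) * 100
= (19.9 - 8.9) / (19.9 - 7.0) * 100
= 11.0 / 12.9 * 100
= 85.3%

85.3%


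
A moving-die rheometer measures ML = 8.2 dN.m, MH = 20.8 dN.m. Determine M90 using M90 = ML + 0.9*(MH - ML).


M90 = ML + 0.9 * (MH - ML)
M90 = 8.2 + 0.9 * (20.8 - 8.2)
M90 = 8.2 + 0.9 * 12.6
M90 = 19.54 dN.m

19.54 dN.m


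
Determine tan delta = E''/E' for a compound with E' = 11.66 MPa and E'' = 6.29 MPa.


tan delta = E'' / E'
= 6.29 / 11.66
= 0.5395

tan delta = 0.5395


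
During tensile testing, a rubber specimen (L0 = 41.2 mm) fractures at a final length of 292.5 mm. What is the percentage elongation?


Elongation = (Lf - L0) / L0 * 100
= (292.5 - 41.2) / 41.2 * 100
= 251.3 / 41.2 * 100
= 610.0%

610.0%


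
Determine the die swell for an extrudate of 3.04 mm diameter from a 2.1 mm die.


Die swell ratio = D_extrudate / D_die
= 3.04 / 2.1
= 1.448

Die swell = 1.448


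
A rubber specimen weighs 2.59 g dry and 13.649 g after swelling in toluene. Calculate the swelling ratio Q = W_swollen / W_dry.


Q = W_swollen / W_dry
Q = 13.649 / 2.59
Q = 5.27

Q = 5.27


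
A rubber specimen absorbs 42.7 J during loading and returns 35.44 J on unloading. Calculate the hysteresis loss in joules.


Hysteresis loss = loading - unloading
= 42.7 - 35.44
= 7.26 J

7.26 J


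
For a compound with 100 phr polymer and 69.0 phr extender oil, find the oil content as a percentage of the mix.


Oil % = oil / (100 + oil) * 100
= 69.0 / (100 + 69.0) * 100
= 69.0 / 169.0 * 100
= 40.83%

40.83%


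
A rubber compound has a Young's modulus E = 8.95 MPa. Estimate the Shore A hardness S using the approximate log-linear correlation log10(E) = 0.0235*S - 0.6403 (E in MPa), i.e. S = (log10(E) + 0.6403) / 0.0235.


log10(E) = 0.0235*S - 0.6403  =>  S = (log10(E) + 0.6403) / 0.0235
log10(8.95) = 0.951823
S = (0.951823 + 0.6403) / 0.0235 = 1.592123 / 0.0235
S = 67.7

Shore A = 67.7


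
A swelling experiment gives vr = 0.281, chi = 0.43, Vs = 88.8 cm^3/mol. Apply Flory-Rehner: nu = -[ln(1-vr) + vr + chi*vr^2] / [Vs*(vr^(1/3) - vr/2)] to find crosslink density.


ln(1 - vr) = ln(1 - 0.281) = -0.3299
Numerator = -((-0.3299) + 0.281 + 0.43 * 0.281^2) = 0.0149
Denominator = 88.8 * (0.281^(1/3) - 0.281/2) = 45.6868
nu = 0.0149 / 45.6868 = 3.2702e-04 mol/cm^3

3.2702e-04 mol/cm^3


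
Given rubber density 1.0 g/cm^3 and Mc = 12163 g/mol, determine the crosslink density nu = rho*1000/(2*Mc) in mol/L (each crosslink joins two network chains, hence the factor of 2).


nu = rho * 1000 / (2 * Mc)
nu = 1.0 * 1000 / (2 * 12163)
nu = 1000.0 / 24326
nu = 0.0411 mol/L

0.0411 mol/L


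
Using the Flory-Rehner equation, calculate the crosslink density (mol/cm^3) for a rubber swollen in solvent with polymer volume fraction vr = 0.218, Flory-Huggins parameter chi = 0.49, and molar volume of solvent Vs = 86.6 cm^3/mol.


ln(1 - vr) = ln(1 - 0.218) = -0.2459
Numerator = -((-0.2459) + 0.218 + 0.49 * 0.218^2) = 0.0046
Denominator = 86.6 * (0.218^(1/3) - 0.218/2) = 42.6805
nu = 0.0046 / 42.6805 = 1.0810e-04 mol/cm^3

1.0810e-04 mol/cm^3


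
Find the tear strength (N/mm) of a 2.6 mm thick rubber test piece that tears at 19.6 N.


Tear strength = force / thickness
= 19.6 / 2.6
= 7.54 N/mm

7.54 N/mm


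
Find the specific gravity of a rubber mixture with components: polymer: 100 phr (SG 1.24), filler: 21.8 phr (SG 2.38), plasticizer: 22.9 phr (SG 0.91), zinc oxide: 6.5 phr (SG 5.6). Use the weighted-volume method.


Sum of weights = 151.2
Volume contributions:
  polymer: 100/1.24 = 80.6452
  filler: 21.8/2.38 = 9.1597
  plasticizer: 22.9/0.91 = 25.1648
  zinc oxide: 6.5/5.6 = 1.1607
Sum of volumes = 116.1304
SG = 151.2 / 116.1304 = 1.302

SG = 1.302


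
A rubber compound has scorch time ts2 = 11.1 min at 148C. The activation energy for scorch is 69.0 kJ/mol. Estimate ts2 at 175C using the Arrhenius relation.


Convert temperatures: T1 = 148 + 273.15 = 421.15 K, T2 = 175 + 273.15 = 448.15 K
ts2_new = 11.1 * exp(69000 / 8.314 * (1/448.15 - 1/421.15))
1/T2 - 1/T1 = -1.4306e-04
ts2_new = 3.39 min

3.39 min


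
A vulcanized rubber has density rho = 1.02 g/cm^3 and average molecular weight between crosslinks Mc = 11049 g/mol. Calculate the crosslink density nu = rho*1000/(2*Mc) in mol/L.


nu = rho * 1000 / (2 * Mc)
nu = 1.02 * 1000 / (2 * 11049)
nu = 1020.0 / 22098
nu = 0.0462 mol/L

0.0462 mol/L


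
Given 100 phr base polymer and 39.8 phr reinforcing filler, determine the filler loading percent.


Filler % = filler / (rubber + filler) * 100
= 39.8 / (100 + 39.8) * 100
= 39.8 / 139.8 * 100
= 28.47%

28.47%
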